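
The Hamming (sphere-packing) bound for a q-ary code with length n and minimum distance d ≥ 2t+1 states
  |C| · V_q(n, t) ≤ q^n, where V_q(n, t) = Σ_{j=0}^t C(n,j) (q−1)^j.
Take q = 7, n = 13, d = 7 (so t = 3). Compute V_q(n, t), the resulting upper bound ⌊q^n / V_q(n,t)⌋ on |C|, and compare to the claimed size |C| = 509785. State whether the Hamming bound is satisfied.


V_q(n, t) = 64663, q^n = 96889010407, Hamming bound = 1498368, |C| = 509785 ≤ bound (satisfied).

Step 1: Compute V_q(n, t) = Σ_{j=0}^3 C(n, j) (q−1)^j.
  j = 0: C(13,0)·(6)^0 = 1·1 = 1.
  j = 1: C(13,1)·(6)^1 = 13·6 = 78.
  j = 2: C(13,2)·(6)^2 = 78·36 = 2808.
  j = 3: C(13,3)·(6)^3 = 286·216 = 61776.
  V_q(n, t) = 1 + 78 + 2808 + 61776 = 64663.
Step 2: q^n = 7^13 = 96889010407.
Step 3: Hamming bound ⌊q^n / V_q(n,t)⌋ = ⌊96889010407/64663⌋ = 1498368.
Step 4: Compare |C| = 509785 to 1498368: satisfied.
The claimed |C| lies below the Hamming bound.


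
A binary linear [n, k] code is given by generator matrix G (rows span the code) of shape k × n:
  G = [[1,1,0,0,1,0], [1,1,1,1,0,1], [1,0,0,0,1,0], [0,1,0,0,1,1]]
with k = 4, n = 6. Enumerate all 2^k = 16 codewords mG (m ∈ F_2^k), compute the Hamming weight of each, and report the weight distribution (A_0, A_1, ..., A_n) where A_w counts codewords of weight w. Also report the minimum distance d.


Weight distribution: A_0 = 1, A_1 = 1, A_2 = 4, A_3 = 4, A_4 = 3, A_5 = 3. Minimum distance d = 1.

Enumerate all 2^4 = 16 messages m ∈ F_2^4.
For each, compute codeword c = mG in F_2^6, then tally its weight.
  m = 0000 → c = 000000, weight = 0.
  m = 1000 → c = 110010, weight = 3.
  m = 0100 → c = 111101, weight = 5.
  m = 1100 → c = 001111, weight = 4.
  m = 0010 → c = 100010, weight = 2.
  m = 1010 → c = 010000, weight = 1.
  m = 0110 → c = 011111, weight = 5.
  m = 1110 → c = 101101, weight = 4.
  m = 0001 → c = 010011, weight = 3.
  m = 1001 → c = 100001, weight = 2.
  m = 0101 → c = 101110, weight = 4.
  m = 1101 → c = 011100, weight = 3.
  m = 0011 → c = 110001, weight = 3.
  m = 1011 → c = 000011, weight = 2.
  m = 0111 → c = 001100, weight = 2.
  m = 1111 → c = 111110, weight = 5.
Tally weights:
  weight 0: 1 codewords.
  weight 1: 1 codewords.
  weight 2: 4 codewords.
  weight 3: 4 codewords.
  weight 4: 3 codewords.
  weight 5: 3 codewords.
Minimum distance d = smallest w > 0 with A_w > 0 = 1.
Sanity: Σ A_w = 16 = 2^4 = 16 ✓.


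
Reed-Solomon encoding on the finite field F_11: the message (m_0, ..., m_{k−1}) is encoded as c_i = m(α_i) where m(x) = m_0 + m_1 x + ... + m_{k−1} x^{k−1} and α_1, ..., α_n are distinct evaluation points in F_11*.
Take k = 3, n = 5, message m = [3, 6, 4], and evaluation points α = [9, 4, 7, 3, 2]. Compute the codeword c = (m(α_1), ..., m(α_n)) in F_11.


c = [7, 3, 10, 2, 9]

Message polynomial: m(x) = 3 + 6·x + 4·x^2 (mod 11).
For each evaluation point α_i, compute m(α_i) mod 11:
  α_1 = 9: Horner steps 4 → 9 → 7, so m(9) = 7.
  α_2 = 4: Horner steps 4 → 0 → 3, so m(4) = 3.
  α_3 = 7: Horner steps 4 → 1 → 10, so m(7) = 10.
  α_4 = 3: Horner steps 4 → 7 → 2, so m(3) = 2.
  α_5 = 2: Horner steps 4 → 3 → 9, so m(2) = 9.
Codeword c = [7, 3, 10, 2, 9] ∈ F_11^5.


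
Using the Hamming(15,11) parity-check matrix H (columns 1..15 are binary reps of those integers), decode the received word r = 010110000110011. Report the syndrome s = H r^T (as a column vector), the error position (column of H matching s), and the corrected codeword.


s = (0, 0, 1, 1)^T, error position = 3, corrected codeword c = 011110000110011

Compute s = H r^T mod 2 one row at a time:
  s_1 = 0 + 0 + 1 + 1 + 0 + 0 + 1 + 1 = 4 ≡ 0 (mod 2).
  s_2 = 1 + 1 + 0 + 0 + 0 + 0 + 1 + 1 = 4 ≡ 0 (mod 2).
  s_3 = 1 + 0 + 0 + 0 + 1 + 1 + 1 + 1 = 5 ≡ 1 (mod 2).
  s_4 = 0 + 0 + 1 + 0 + 0 + 1 + 0 + 1 = 3 ≡ 1 (mod 2).
s = (0, 0, 1, 1)^T — this equals column 3 of H (binary 0011), so error is at position 3.
Correct: flip bit 3 of r = 010110000110011 to get c = 011110000110011.


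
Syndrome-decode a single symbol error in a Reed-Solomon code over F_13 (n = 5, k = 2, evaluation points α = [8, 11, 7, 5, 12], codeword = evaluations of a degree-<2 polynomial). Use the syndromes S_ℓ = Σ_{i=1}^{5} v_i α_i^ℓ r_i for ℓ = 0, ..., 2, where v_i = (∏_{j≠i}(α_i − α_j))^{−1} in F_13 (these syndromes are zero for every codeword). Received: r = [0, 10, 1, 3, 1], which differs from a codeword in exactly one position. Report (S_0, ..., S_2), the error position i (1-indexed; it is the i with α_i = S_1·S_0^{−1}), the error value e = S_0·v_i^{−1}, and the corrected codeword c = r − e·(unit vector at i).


S = (7, 6, 7), error at position 5, error magnitude e = 5, c = [0, 10, 1, 3, 9].

Step 1: column multipliers v_i = (∏_{j≠i}(α_i − α_j))^{−1} mod 13.
  i = 1 (α = 8): (8−11)(8−7)(8−5)(8−12) = (−3)·1·3·(−4) = 36 ≡ 10, so v_1 = 10^{−1} = 4 (mod 13).
  i = 2 (α = 11): (11−8)(11−7)(11−5)(11−12) = 3·4·6·(−1) = −72 ≡ 6, so v_2 = 6^{−1} = 11 (mod 13).
  i = 3 (α = 7): (7−8)(7−11)(7−5)(7−12) = (−1)·(−4)·2·(−5) = −40 ≡ 12, so v_3 = 12^{−1} = 12 (mod 13).
  i = 4 (α = 5): (5−8)(5−11)(5−7)(5−12) = (−3)·(−6)·(−2)·(−7) = 252 ≡ 5, so v_4 = 5^{−1} = 8 (mod 13).
  i = 5 (α = 12): (12−8)(12−11)(12−7)(12−5) = 4·1·5·7 = 140 ≡ 10, so v_5 = 10^{−1} = 4 (mod 13).
  v = [4, 11, 12, 8, 4].
Step 2: syndromes of r = [0, 10, 1, 3, 1] (all sums mod 13).
  S_0 = Σ v_i r_i = 4·0 + 11·10 + 12·1 + 8·3 + 4·1 = 150 ≡ 7.
  S_1 = Σ v_i α_i r_i = 4·8·0 + 11·11·10 + 12·7·1 + 8·5·3 + 4·12·1 = 1462 ≡ 6.
  α_i^2 mod 13 = [12, 4, 10, 12, 1].
  S_2 = Σ v_i α_i^2 r_i = 4·12·0 + 11·4·10 + 12·10·1 + 8·12·3 + 4·1·1 = 852 ≡ 7.
  S = (7, 6, 7) ≠ 0, so r is not a codeword (an error is present).
Step 3: locate the error. For a single error e at position i, S_ℓ = v_i·e·α_i^ℓ, so α_err = S_1/S_0.
  S_0^{−1} = 7^{−1} = 2 (mod 13), so α_err = 6·2 = 12 ≡ 12 = α_5. Error position i = 5.
  Consistency check: S_2/S_1 = 7·11 = 77 ≡ 12 = α_err ✓ (single-error assumption holds).
Step 4: error magnitude e = S_0/v_5 = S_0·∏_{j≠5}(α_5 − α_j) = 7·10 = 70 ≡ 5 (mod 13).
Step 5: correct position 5: c_5 = r_5 − e = 1 − 5 ≡ 9 (mod 13). Hence c = [0, 10, 1, 3, 9].
  Check: interpolating c through the α_i gives m(x) = 8 + 12·x (degree < 2) with m(α_i) = c_i for every i, so c is indeed a codeword.


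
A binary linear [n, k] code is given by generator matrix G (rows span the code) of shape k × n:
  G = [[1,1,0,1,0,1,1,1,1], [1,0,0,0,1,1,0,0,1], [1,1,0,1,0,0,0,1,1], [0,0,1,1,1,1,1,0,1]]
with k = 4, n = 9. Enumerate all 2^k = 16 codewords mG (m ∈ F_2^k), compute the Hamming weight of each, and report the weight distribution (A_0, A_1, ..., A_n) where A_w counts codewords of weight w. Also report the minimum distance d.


Weight distribution: A_0 = 1, A_2 = 1, A_4 = 5, A_5 = 6, A_6 = 1, A_7 = 2. Minimum distance d = 2.

Enumerate all 2^4 = 16 messages m ∈ F_2^4.
For each, compute codeword c = mG in F_2^9, then tally its weight.
  m = 0000 → c = 000000000, weight = 0.
  m = 1000 → c = 110101111, weight = 7.
  m = 0100 → c = 100011001, weight = 4.
  m = 1100 → c = 010110110, weight = 5.
  m = 0010 → c = 110100011, weight = 5.
  m = 1010 → c = 000001100, weight = 2.
  m = 0110 → c = 010111010, weight = 5.
  m = 1110 → c = 100010101, weight = 4.
  m = 0001 → c = 001111101, weight = 6.
  m = 1001 → c = 111010010, weight = 5.
  m = 0101 → c = 101100100, weight = 4.
  m = 1101 → c = 011001011, weight = 5.
  m = 0011 → c = 111011110, weight = 7.
  m = 1011 → c = 001110001, weight = 4.
  m = 0111 → c = 011000111, weight = 5.
  m = 1111 → c = 101101000, weight = 4.
Tally weights:
  weight 0: 1 codewords.
  weight 2: 1 codewords.
  weight 4: 5 codewords.
  weight 5: 6 codewords.
  weight 6: 1 codewords.
  weight 7: 2 codewords.
Minimum distance d = smallest w > 0 with A_w > 0 = 2.
Sanity: Σ A_w = 16 = 2^4 = 16 ✓.


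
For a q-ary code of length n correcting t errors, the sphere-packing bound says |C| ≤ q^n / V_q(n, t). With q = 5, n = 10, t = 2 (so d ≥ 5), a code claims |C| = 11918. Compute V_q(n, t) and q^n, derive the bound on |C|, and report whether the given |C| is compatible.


V_q(n, t) = 761, q^n = 9765625, Hamming bound = 12832, |C| = 11918 ≤ bound (satisfied).

Step 1: Compute V_q(n, t) = Σ_{j=0}^2 C(n, j) (q−1)^j.
  j = 0: C(10,0)·(4)^0 = 1·1 = 1.
  j = 1: C(10,1)·(4)^1 = 10·4 = 40.
  j = 2: C(10,2)·(4)^2 = 45·16 = 720.
  V_q(n, t) = 1 + 40 + 720 = 761.
Step 2: q^n = 5^10 = 9765625.
Step 3: Hamming bound ⌊q^n / V_q(n,t)⌋ = ⌊9765625/761⌋ = 12832.
Step 4: Compare |C| = 11918 to 12832: satisfied.
The claimed |C| lies below the Hamming bound.


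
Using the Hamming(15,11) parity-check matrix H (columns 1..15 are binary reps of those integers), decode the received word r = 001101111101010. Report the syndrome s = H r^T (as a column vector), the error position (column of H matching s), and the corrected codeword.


s = (1, 1, 1, 1)^T, error position = 15, corrected codeword c = 001101111101011

Compute s = H r^T mod 2 one row at a time:
  s_1 = 1 + 1 + 1 + 0 + 1 + 0 + 1 + 0 = 5 ≡ 1 (mod 2).
  s_2 = 1 + 0 + 1 + 1 + 1 + 0 + 1 + 0 = 5 ≡ 1 (mod 2).
  s_3 = 0 + 1 + 1 + 1 + 1 + 0 + 1 + 0 = 5 ≡ 1 (mod 2).
  s_4 = 0 + 1 + 0 + 1 + 1 + 0 + 0 + 0 = 3 ≡ 1 (mod 2).
s = (1, 1, 1, 1)^T — this equals column 15 of H (binary 1111), so error is at position 15.
Correct: flip bit 15 of r = 001101111101010 to get c = 001101111101011.


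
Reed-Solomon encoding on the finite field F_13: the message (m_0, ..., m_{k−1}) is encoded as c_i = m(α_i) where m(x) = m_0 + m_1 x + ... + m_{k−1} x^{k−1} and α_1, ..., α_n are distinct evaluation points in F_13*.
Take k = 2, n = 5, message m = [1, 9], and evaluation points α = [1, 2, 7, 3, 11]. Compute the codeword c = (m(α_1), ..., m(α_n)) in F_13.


c = [10, 6, 12, 2, 9]

Message polynomial: m(x) = 1 + 9·x (mod 13).
For each evaluation point α_i, compute m(α_i) mod 13:
  α_1 = 1: Horner steps 9 → 10, so m(1) = 10.
  α_2 = 2: Horner steps 9 → 6, so m(2) = 6.
  α_3 = 7: Horner steps 9 → 12, so m(7) = 12.
  α_4 = 3: Horner steps 9 → 2, so m(3) = 2.
  α_5 = 11: Horner steps 9 → 9, so m(11) = 9.
Codeword c = [10, 6, 12, 2, 9] ∈ F_13^5.


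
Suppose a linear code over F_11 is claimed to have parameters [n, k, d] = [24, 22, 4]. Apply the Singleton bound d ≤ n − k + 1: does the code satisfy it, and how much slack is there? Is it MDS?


Singleton RHS = n − k + 1 = 3, slack = -1, bound violated (no such code; not MDS).

Singleton bound: d ≤ n − k + 1.
Here n = 24, k = 22, so n − k + 1 = 3.
Given d = 4, check d ≤ 3: NO.
Slack = (n − k + 1) − d = -1.
The slack is negative: d = 4 exceeds n − k + 1 = 3 by 1, so the Singleton bound is violated and no linear [24, 22, 4]_11 code can exist. In particular it is not MDS (MDS requires d = n − k + 1 exactly).
Description: the claimed parameters are [24, 22, 4]_11; such a code would be impossible (violates the Singleton bound).


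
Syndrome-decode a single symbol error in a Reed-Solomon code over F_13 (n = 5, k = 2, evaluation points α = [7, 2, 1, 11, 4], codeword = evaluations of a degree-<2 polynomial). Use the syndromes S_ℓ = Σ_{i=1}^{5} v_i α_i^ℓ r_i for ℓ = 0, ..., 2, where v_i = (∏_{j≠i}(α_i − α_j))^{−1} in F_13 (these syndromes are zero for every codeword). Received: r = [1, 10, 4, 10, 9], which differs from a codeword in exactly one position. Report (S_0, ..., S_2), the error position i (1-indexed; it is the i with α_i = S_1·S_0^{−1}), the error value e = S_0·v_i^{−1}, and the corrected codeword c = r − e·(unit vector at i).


S = (1, 11, 4), error at position 4, error magnitude e = 11, c = [1, 10, 4, 12, 9].

Step 1: column multipliers v_i = (∏_{j≠i}(α_i − α_j))^{−1} mod 13.
  i = 1 (α = 7): (7−2)(7−1)(7−11)(7−4) = 5·6·(−4)·3 = −360 ≡ 4, so v_1 = 4^{−1} = 10 (mod 13).
  i = 2 (α = 2): (2−7)(2−1)(2−11)(2−4) = (−5)·1·(−9)·(−2) = −90 ≡ 1, so v_2 = 1^{−1} = 1 (mod 13).
  i = 3 (α = 1): (1−7)(1−2)(1−11)(1−4) = (−6)·(−1)·(−10)·(−3) = 180 ≡ 11, so v_3 = 11^{−1} = 6 (mod 13).
  i = 4 (α = 11): (11−7)(11−2)(11−1)(11−4) = 4·9·10·7 = 2520 ≡ 11, so v_4 = 11^{−1} = 6 (mod 13).
  i = 5 (α = 4): (4−7)(4−2)(4−1)(4−11) = (−3)·2·3·(−7) = 126 ≡ 9, so v_5 = 9^{−1} = 3 (mod 13).
  v = [10, 1, 6, 6, 3].
Step 2: syndromes of r = [1, 10, 4, 10, 9] (all sums mod 13).
  S_0 = Σ v_i r_i = 10·1 + 1·10 + 6·4 + 6·10 + 3·9 = 131 ≡ 1.
  S_1 = Σ v_i α_i r_i = 10·7·1 + 1·2·10 + 6·1·4 + 6·11·10 + 3·4·9 = 882 ≡ 11.
  α_i^2 mod 13 = [10, 4, 1, 4, 3].
  S_2 = Σ v_i α_i^2 r_i = 10·10·1 + 1·4·10 + 6·1·4 + 6·4·10 + 3·3·9 = 485 ≡ 4.
  S = (1, 11, 4) ≠ 0, so r is not a codeword (an error is present).
Step 3: locate the error. For a single error e at position i, S_ℓ = v_i·e·α_i^ℓ, so α_err = S_1/S_0.
  S_0^{−1} = 1^{−1} = 1 (mod 13), so α_err = 11·1 = 11 ≡ 11 = α_4. Error position i = 4.
  Consistency check: S_2/S_1 = 4·6 = 24 ≡ 11 = α_err ✓ (single-error assumption holds).
Step 4: error magnitude e = S_0/v_4 = S_0·∏_{j≠4}(α_4 − α_j) = 1·11 = 11 ≡ 11 (mod 13).
Step 5: correct position 4: c_4 = r_4 − e = 10 − 11 ≡ 12 (mod 13). Hence c = [1, 10, 4, 12, 9].
  Check: interpolating c through the α_i gives m(x) = 11 + 6·x (degree < 2) with m(α_i) = c_i for every i, so c is indeed a codeword.


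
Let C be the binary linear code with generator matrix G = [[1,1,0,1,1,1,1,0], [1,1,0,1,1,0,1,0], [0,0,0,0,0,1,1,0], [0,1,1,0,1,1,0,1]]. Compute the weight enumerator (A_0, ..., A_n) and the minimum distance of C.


Weight distribution: A_0 = 1, A_1 = 2, A_2 = 1, A_4 = 3, A_5 = 6, A_6 = 3. Minimum distance d = 1.

Enumerate all 2^4 = 16 messages m ∈ F_2^4.
For each, compute codeword c = mG in F_2^8, then tally its weight.
  m = 0000 → c = 00000000, weight = 0.
  m = 1000 → c = 11011110, weight = 6.
  m = 0100 → c = 11011010, weight = 5.
  m = 1100 → c = 00000100, weight = 1.
  m = 0010 → c = 00000110, weight = 2.
  m = 1010 → c = 11011000, weight = 4.
  m = 0110 → c = 11011100, weight = 5.
  m = 1110 → c = 00000010, weight = 1.
  m = 0001 → c = 01101101, weight = 5.
  m = 1001 → c = 10110011, weight = 5.
  m = 0101 → c = 10110111, weight = 6.
  m = 1101 → c = 01101001, weight = 4.
  m = 0011 → c = 01101011, weight = 5.
  m = 1011 → c = 10110101, weight = 5.
  m = 0111 → c = 10110001, weight = 4.
  m = 1111 → c = 01101111, weight = 6.
Tally weights:
  weight 0: 1 codewords.
  weight 1: 2 codewords.
  weight 2: 1 codewords.
  weight 4: 3 codewords.
  weight 5: 6 codewords.
  weight 6: 3 codewords.
Minimum distance d = smallest w > 0 with A_w > 0 = 1.
Sanity: Σ A_w = 16 = 2^4 = 16 ✓.


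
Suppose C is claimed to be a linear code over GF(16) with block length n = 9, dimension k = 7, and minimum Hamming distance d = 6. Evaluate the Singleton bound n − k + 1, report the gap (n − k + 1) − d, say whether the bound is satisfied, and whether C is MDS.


Singleton RHS = n − k + 1 = 3, slack = -3, bound violated (no such code; not MDS).

Singleton bound: d ≤ n − k + 1.
Here n = 9, k = 7, so n − k + 1 = 3.
Given d = 6, check d ≤ 3: NO.
Slack = (n − k + 1) − d = -3.
The slack is negative: d = 6 exceeds n − k + 1 = 3 by 3, so the Singleton bound is violated and no linear [9, 7, 6]_16 code can exist. In particular it is not MDS (MDS requires d = n − k + 1 exactly).
Description: the claimed parameters are [9, 7, 6]_16; such a code would be impossible (violates the Singleton bound).


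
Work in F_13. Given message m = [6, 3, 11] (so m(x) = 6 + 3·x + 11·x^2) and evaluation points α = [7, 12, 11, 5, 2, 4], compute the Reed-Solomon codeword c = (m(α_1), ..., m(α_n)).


c = [7, 1, 5, 10, 4, 12]

Message polynomial: m(x) = 6 + 3·x + 11·x^2 (mod 13).
For each evaluation point α_i, compute m(α_i) mod 13:
  α_1 = 7: Horner steps 11 → 2 → 7, so m(7) = 7.
  α_2 = 12: Horner steps 11 → 5 → 1, so m(12) = 1.
  α_3 = 11: Horner steps 11 → 7 → 5, so m(11) = 5.
  α_4 = 5: Horner steps 11 → 6 → 10, so m(5) = 10.
  α_5 = 2: Horner steps 11 → 12 → 4, so m(2) = 4.
  α_6 = 4: Horner steps 11 → 8 → 12, so m(4) = 12.
Codeword c = [7, 1, 5, 10, 4, 12] ∈ F_13^6.


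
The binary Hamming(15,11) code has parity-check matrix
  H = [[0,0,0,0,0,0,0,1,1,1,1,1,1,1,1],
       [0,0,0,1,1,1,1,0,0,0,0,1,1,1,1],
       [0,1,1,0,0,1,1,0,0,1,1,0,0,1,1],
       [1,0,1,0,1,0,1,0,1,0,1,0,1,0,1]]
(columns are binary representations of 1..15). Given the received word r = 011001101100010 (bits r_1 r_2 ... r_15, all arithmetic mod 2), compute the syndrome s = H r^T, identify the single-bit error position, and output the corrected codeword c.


s = (1, 1, 0, 1)^T, error position = 13, corrected codeword c = 011001101100110

Compute s = H r^T mod 2 one row at a time:
  s_1 = 0 + 1 + 1 + 0 + 0 + 0 + 1 + 0 = 3 ≡ 1 (mod 2).
  s_2 = 0 + 0 + 1 + 1 + 0 + 0 + 1 + 0 = 3 ≡ 1 (mod 2).
  s_3 = 1 + 1 + 1 + 1 + 1 + 0 + 1 + 0 = 6 ≡ 0 (mod 2).
  s_4 = 0 + 1 + 0 + 1 + 1 + 0 + 0 + 0 = 3 ≡ 1 (mod 2).
s = (1, 1, 0, 1)^T — this equals column 13 of H (binary 1101), so error is at position 13.
Correct: flip bit 13 of r = 011001101100010 to get c = 011001101100110.


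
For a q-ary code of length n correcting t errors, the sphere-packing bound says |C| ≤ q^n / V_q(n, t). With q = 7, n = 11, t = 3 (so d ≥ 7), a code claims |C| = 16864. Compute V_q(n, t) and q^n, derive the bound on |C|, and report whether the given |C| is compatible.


V_q(n, t) = 37687, q^n = 1977326743, Hamming bound = 52467, |C| = 16864 ≤ bound (satisfied).

Step 1: Compute V_q(n, t) = Σ_{j=0}^3 C(n, j) (q−1)^j.
  j = 0: C(11,0)·(6)^0 = 1·1 = 1.
  j = 1: C(11,1)·(6)^1 = 11·6 = 66.
  j = 2: C(11,2)·(6)^2 = 55·36 = 1980.
  j = 3: C(11,3)·(6)^3 = 165·216 = 35640.
  V_q(n, t) = 1 + 66 + 1980 + 35640 = 37687.
Step 2: q^n = 7^11 = 1977326743.
Step 3: Hamming bound ⌊q^n / V_q(n,t)⌋ = ⌊1977326743/37687⌋ = 52467.
Step 4: Compare |C| = 16864 to 52467: satisfied.
The claimed |C| lies below the Hamming bound.


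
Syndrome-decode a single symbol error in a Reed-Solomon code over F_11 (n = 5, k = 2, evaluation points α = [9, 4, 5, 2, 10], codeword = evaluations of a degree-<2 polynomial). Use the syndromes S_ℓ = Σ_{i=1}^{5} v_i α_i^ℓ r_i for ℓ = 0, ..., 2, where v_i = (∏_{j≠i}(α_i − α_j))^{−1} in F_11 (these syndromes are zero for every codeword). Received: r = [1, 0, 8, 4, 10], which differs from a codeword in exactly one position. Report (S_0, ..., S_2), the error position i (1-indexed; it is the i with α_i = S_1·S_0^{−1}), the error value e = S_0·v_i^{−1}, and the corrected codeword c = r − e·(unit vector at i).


S = (2, 10, 6), error at position 3, error magnitude e = 10, c = [1, 0, 9, 4, 10].

Step 1: column multipliers v_i = (∏_{j≠i}(α_i − α_j))^{−1} mod 11.
  i = 1 (α = 9): (9−4)(9−5)(9−2)(9−10) = 5·4·7·(−1) = −140 ≡ 3, so v_1 = 3^{−1} = 4 (mod 11).
  i = 2 (α = 4): (4−9)(4−5)(4−2)(4−10) = (−5)·(−1)·2·(−6) = −60 ≡ 6, so v_2 = 6^{−1} = 2 (mod 11).
  i = 3 (α = 5): (5−9)(5−4)(5−2)(5−10) = (−4)·1·3·(−5) = 60 ≡ 5, so v_3 = 5^{−1} = 9 (mod 11).
  i = 4 (α = 2): (2−9)(2−4)(2−5)(2−10) = (−7)·(−2)·(−3)·(−8) = 336 ≡ 6, so v_4 = 6^{−1} = 2 (mod 11).
  i = 5 (α = 10): (10−9)(10−4)(10−5)(10−2) = 1·6·5·8 = 240 ≡ 9, so v_5 = 9^{−1} = 5 (mod 11).
  v = [4, 2, 9, 2, 5].
Step 2: syndromes of r = [1, 0, 8, 4, 10] (all sums mod 11).
  S_0 = Σ v_i r_i = 4·1 + 2·0 + 9·8 + 2·4 + 5·10 = 134 ≡ 2.
  S_1 = Σ v_i α_i r_i = 4·9·1 + 2·4·0 + 9·5·8 + 2·2·4 + 5·10·10 = 912 ≡ 10.
  α_i^2 mod 11 = [4, 5, 3, 4, 1].
  S_2 = Σ v_i α_i^2 r_i = 4·4·1 + 2·5·0 + 9·3·8 + 2·4·4 + 5·1·10 = 314 ≡ 6.
  S = (2, 10, 6) ≠ 0, so r is not a codeword (an error is present).
Step 3: locate the error. For a single error e at position i, S_ℓ = v_i·e·α_i^ℓ, so α_err = S_1/S_0.
  S_0^{−1} = 2^{−1} = 6 (mod 11), so α_err = 10·6 = 60 ≡ 5 = α_3. Error position i = 3.
  Consistency check: S_2/S_1 = 6·10 = 60 ≡ 5 = α_err ✓ (single-error assumption holds).
Step 4: error magnitude e = S_0/v_3 = S_0·∏_{j≠3}(α_3 − α_j) = 2·5 = 10 ≡ 10 (mod 11).
Step 5: correct position 3: c_3 = r_3 − e = 8 − 10 ≡ 9 (mod 11). Hence c = [1, 0, 9, 4, 10].
  Check: interpolating c through the α_i gives m(x) = 8 + 9·x (degree < 2) with m(α_i) = c_i for every i, so c is indeed a codeword.


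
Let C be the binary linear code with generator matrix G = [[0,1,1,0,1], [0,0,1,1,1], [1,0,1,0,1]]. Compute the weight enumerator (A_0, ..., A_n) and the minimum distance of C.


Weight distribution: A_0 = 1, A_2 = 3, A_3 = 3, A_5 = 1. Minimum distance d = 2.

Enumerate all 2^3 = 8 messages m ∈ F_2^3.
For each, compute codeword c = mG in F_2^5, then tally its weight.
  m = 000 → c = 00000, weight = 0.
  m = 100 → c = 01101, weight = 3.
  m = 010 → c = 00111, weight = 3.
  m = 110 → c = 01010, weight = 2.
  m = 001 → c = 10101, weight = 3.
  m = 101 → c = 11000, weight = 2.
  m = 011 → c = 10010, weight = 2.
  m = 111 → c = 11111, weight = 5.
Tally weights:
  weight 0: 1 codewords.
  weight 2: 3 codewords.
  weight 3: 3 codewords.
  weight 5: 1 codewords.
Minimum distance d = smallest w > 0 with A_w > 0 = 2.
Sanity: Σ A_w = 8 = 2^3 = 8 ✓.


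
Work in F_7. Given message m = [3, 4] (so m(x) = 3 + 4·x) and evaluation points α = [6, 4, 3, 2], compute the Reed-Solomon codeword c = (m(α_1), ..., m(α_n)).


c = [6, 5, 1, 4]

Message polynomial: m(x) = 3 + 4·x (mod 7).
For each evaluation point α_i, compute m(α_i) mod 7:
  α_1 = 6: Horner steps 4 → 6, so m(6) = 6.
  α_2 = 4: Horner steps 4 → 5, so m(4) = 5.
  α_3 = 3: Horner steps 4 → 1, so m(3) = 1.
  α_4 = 2: Horner steps 4 → 4, so m(2) = 4.
Codeword c = [6, 5, 1, 4] ∈ F_7^4.


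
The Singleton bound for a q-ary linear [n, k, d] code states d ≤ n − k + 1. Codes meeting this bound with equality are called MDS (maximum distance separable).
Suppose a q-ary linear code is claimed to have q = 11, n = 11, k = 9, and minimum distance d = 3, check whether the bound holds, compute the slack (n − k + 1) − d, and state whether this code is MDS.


Singleton RHS = n − k + 1 = 3, slack = 0, bound satisfied, MDS.

Singleton bound: d ≤ n − k + 1.
Here n = 11, k = 9, so n − k + 1 = 3.
Given d = 3, check d ≤ 3: YES.
Slack = (n − k + 1) − d = 0.
The code is MDS (slack = 0).
Description: the claimed parameters are [11, 9, 3]_11; such a code would be MDS (meets Singleton bound).


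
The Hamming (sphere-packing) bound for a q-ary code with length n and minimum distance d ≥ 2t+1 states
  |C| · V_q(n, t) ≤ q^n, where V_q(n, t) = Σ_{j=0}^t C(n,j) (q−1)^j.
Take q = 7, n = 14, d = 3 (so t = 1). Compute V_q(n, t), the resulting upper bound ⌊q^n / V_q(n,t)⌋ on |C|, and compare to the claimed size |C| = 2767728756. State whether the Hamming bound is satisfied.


V_q(n, t) = 85, q^n = 678223072849, Hamming bound = 7979094974, |C| = 2767728756 ≤ bound (satisfied).

Step 1: Compute V_q(n, t) = Σ_{j=0}^1 C(n, j) (q−1)^j.
  j = 0: C(14,0)·(6)^0 = 1·1 = 1.
  j = 1: C(14,1)·(6)^1 = 14·6 = 84.
  V_q(n, t) = 1 + 84 = 85.
Step 2: q^n = 7^14 = 678223072849.
Step 3: Hamming bound ⌊q^n / V_q(n,t)⌋ = ⌊678223072849/85⌋ = 7979094974.
Step 4: Compare |C| = 2767728756 to 7979094974: satisfied.
The claimed |C| lies below the Hamming bound.


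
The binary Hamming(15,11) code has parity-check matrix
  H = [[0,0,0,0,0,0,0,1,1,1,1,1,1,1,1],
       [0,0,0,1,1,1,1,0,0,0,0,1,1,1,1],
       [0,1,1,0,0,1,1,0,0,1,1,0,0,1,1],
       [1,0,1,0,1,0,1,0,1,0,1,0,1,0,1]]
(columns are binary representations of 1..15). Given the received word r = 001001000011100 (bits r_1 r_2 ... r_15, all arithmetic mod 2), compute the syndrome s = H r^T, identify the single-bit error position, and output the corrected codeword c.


s = (1, 1, 1, 1)^T, error position = 15, corrected codeword c = 001001000011101

Compute s = H r^T mod 2 one row at a time:
  s_1 = 0 + 0 + 0 + 1 + 1 + 1 + 0 + 0 = 3 ≡ 1 (mod 2).
  s_2 = 0 + 0 + 1 + 0 + 1 + 1 + 0 + 0 = 3 ≡ 1 (mod 2).
  s_3 = 0 + 1 + 1 + 0 + 0 + 1 + 0 + 0 = 3 ≡ 1 (mod 2).
  s_4 = 0 + 1 + 0 + 0 + 0 + 1 + 1 + 0 = 3 ≡ 1 (mod 2).
s = (1, 1, 1, 1)^T — this equals column 15 of H (binary 1111), so error is at position 15.
Correct: flip bit 15 of r = 001001000011100 to get c = 001001000011101.


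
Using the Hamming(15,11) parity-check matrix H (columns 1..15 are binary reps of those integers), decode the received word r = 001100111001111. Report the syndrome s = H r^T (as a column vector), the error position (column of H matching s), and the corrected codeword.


s = (0, 0, 0, 1)^T, error position = 1, corrected codeword c = 101100111001111

Compute s = H r^T mod 2 one row at a time:
  s_1 = 1 + 1 + 0 + 0 + 1 + 1 + 1 + 1 = 6 ≡ 0 (mod 2).
  s_2 = 1 + 0 + 0 + 1 + 1 + 1 + 1 + 1 = 6 ≡ 0 (mod 2).
  s_3 = 0 + 1 + 0 + 1 + 0 + 0 + 1 + 1 = 4 ≡ 0 (mod 2).
  s_4 = 0 + 1 + 0 + 1 + 1 + 0 + 1 + 1 = 5 ≡ 1 (mod 2).
s = (0, 0, 0, 1)^T — this equals column 1 of H (binary 0001), so error is at position 1.
Correct: flip bit 1 of r = 001100111001111 to get c = 101100111001111.


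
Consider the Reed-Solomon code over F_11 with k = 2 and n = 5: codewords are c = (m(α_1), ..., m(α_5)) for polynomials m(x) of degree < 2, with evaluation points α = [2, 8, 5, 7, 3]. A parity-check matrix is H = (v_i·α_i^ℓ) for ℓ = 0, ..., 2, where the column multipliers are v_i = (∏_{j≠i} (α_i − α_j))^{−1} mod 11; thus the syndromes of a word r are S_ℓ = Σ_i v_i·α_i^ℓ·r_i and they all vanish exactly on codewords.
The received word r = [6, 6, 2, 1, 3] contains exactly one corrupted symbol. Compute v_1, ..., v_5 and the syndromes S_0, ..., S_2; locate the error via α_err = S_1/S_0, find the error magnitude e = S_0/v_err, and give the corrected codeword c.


S = (4, 8, 5), error at position 1, error magnitude e = 8, c = [9, 6, 2, 1, 3].

Step 1: column multipliers v_i = (∏_{j≠i}(α_i − α_j))^{−1} mod 11.
  i = 1 (α = 2): (2−8)(2−5)(2−7)(2−3) = (−6)·(−3)·(−5)·(−1) = 90 ≡ 2, so v_1 = 2^{−1} = 6 (mod 11).
  i = 2 (α = 8): (8−2)(8−5)(8−7)(8−3) = 6·3·1·5 = 90 ≡ 2, so v_2 = 2^{−1} = 6 (mod 11).
  i = 3 (α = 5): (5−2)(5−8)(5−7)(5−3) = 3·(−3)·(−2)·2 = 36 ≡ 3, so v_3 = 3^{−1} = 4 (mod 11).
  i = 4 (α = 7): (7−2)(7−8)(7−5)(7−3) = 5·(−1)·2·4 = −40 ≡ 4, so v_4 = 4^{−1} = 3 (mod 11).
  i = 5 (α = 3): (3−2)(3−8)(3−5)(3−7) = 1·(−5)·(−2)·(−4) = −40 ≡ 4, so v_5 = 4^{−1} = 3 (mod 11).
  v = [6, 6, 4, 3, 3].
Step 2: syndromes of r = [6, 6, 2, 1, 3] (all sums mod 11).
  S_0 = Σ v_i r_i = 6·6 + 6·6 + 4·2 + 3·1 + 3·3 = 92 ≡ 4.
  S_1 = Σ v_i α_i r_i = 6·2·6 + 6·8·6 + 4·5·2 + 3·7·1 + 3·3·3 = 448 ≡ 8.
  α_i^2 mod 11 = [4, 9, 3, 5, 9].
  S_2 = Σ v_i α_i^2 r_i = 6·4·6 + 6·9·6 + 4·3·2 + 3·5·1 + 3·9·3 = 588 ≡ 5.
  S = (4, 8, 5) ≠ 0, so r is not a codeword (an error is present).
Step 3: locate the error. For a single error e at position i, S_ℓ = v_i·e·α_i^ℓ, so α_err = S_1/S_0.
  S_0^{−1} = 4^{−1} = 3 (mod 11), so α_err = 8·3 = 24 ≡ 2 = α_1. Error position i = 1.
  Consistency check: S_2/S_1 = 5·7 = 35 ≡ 2 = α_err ✓ (single-error assumption holds).
Step 4: error magnitude e = S_0/v_1 = S_0·∏_{j≠1}(α_1 − α_j) = 4·2 = 8 ≡ 8 (mod 11).
Step 5: correct position 1: c_1 = r_1 − e = 6 − 8 ≡ 9 (mod 11). Hence c = [9, 6, 2, 1, 3].
  Check: interpolating c through the α_i gives m(x) = 10 + 5·x (degree < 2) with m(α_i) = c_i for every i, so c is indeed a codeword.


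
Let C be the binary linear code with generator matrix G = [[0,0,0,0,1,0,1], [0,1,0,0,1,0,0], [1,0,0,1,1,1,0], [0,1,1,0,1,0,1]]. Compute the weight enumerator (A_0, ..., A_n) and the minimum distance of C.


Weight distribution: A_0 = 1, A_2 = 6, A_4 = 5, A_6 = 4. Minimum distance d = 2.

Enumerate all 2^4 = 16 messages m ∈ F_2^4.
For each, compute codeword c = mG in F_2^7, then tally its weight.
  m = 0000 → c = 0000000, weight = 0.
  m = 1000 → c = 0000101, weight = 2.
  m = 0100 → c = 0100100, weight = 2.
  m = 1100 → c = 0100001, weight = 2.
  m = 0010 → c = 1001110, weight = 4.
  m = 1010 → c = 1001011, weight = 4.
  m = 0110 → c = 1101010, weight = 4.
  m = 1110 → c = 1101111, weight = 6.
  m = 0001 → c = 0110101, weight = 4.
  m = 1001 → c = 0110000, weight = 2.
  m = 0101 → c = 0010001, weight = 2.
  m = 1101 → c = 0010100, weight = 2.
  m = 0011 → c = 1111011, weight = 6.
  m = 1011 → c = 1111110, weight = 6.
  m = 0111 → c = 1011111, weight = 6.
  m = 1111 → c = 1011010, weight = 4.
Tally weights:
  weight 0: 1 codewords.
  weight 2: 6 codewords.
  weight 4: 5 codewords.
  weight 6: 4 codewords.
Minimum distance d = smallest w > 0 with A_w > 0 = 2.
Sanity: Σ A_w = 16 = 2^4 = 16 ✓.


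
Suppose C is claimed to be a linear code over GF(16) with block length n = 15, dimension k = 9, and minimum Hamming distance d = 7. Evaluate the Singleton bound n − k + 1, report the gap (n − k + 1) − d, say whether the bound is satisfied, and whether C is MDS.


Singleton RHS = n − k + 1 = 7, slack = 0, bound satisfied, MDS.

Singleton bound: d ≤ n − k + 1.
Here n = 15, k = 9, so n − k + 1 = 7.
Given d = 7, check d ≤ 7: YES.
Slack = (n − k + 1) − d = 0.
The code is MDS (slack = 0).
Description: the claimed parameters are [15, 9, 7]_16; such a code would be MDS (meets Singleton bound).


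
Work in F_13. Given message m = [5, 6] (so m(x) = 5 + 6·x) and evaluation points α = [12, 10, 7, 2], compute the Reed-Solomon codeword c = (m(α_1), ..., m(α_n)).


c = [12, 0, 8, 4]

Message polynomial: m(x) = 5 + 6·x (mod 13).
For each evaluation point α_i, compute m(α_i) mod 13:
  α_1 = 12: Horner steps 6 → 12, so m(12) = 12.
  α_2 = 10: Horner steps 6 → 0, so m(10) = 0.
  α_3 = 7: Horner steps 6 → 8, so m(7) = 8.
  α_4 = 2: Horner steps 6 → 4, so m(2) = 4.
Codeword c = [12, 0, 8, 4] ∈ F_13^4.


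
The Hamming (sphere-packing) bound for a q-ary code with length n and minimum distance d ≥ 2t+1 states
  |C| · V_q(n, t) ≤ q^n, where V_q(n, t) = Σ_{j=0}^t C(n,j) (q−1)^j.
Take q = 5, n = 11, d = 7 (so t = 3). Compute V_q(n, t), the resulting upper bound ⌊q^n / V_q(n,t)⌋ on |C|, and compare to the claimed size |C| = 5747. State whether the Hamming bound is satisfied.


V_q(n, t) = 11485, q^n = 48828125, Hamming bound = 4251, |C| = 5747 > bound (violated).

Step 1: Compute V_q(n, t) = Σ_{j=0}^3 C(n, j) (q−1)^j.
  j = 0: C(11,0)·(4)^0 = 1·1 = 1.
  j = 1: C(11,1)·(4)^1 = 11·4 = 44.
  j = 2: C(11,2)·(4)^2 = 55·16 = 880.
  j = 3: C(11,3)·(4)^3 = 165·64 = 10560.
  V_q(n, t) = 1 + 44 + 880 + 10560 = 11485.
Step 2: q^n = 5^11 = 48828125.
Step 3: Hamming bound ⌊q^n / V_q(n,t)⌋ = ⌊48828125/11485⌋ = 4251.
Step 4: Compare |C| = 5747 to 4251: violated.
The claimed |C| lies above the Hamming bound, so no 5-ary code of length 11 with d ≥ 7 can have 5747 codewords.


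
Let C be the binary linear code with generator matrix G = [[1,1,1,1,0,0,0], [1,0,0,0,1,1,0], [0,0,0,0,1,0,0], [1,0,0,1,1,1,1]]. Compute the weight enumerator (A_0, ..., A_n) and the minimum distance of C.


Weight distribution: A_0 = 1, A_1 = 1, A_2 = 2, A_3 = 2, A_4 = 5, A_5 = 5. Minimum distance d = 1.

Enumerate all 2^4 = 16 messages m ∈ F_2^4.
For each, compute codeword c = mG in F_2^7, then tally its weight.
  m = 0000 → c = 0000000, weight = 0.
  m = 1000 → c = 1111000, weight = 4.
  m = 0100 → c = 1000110, weight = 3.
  m = 1100 → c = 0111110, weight = 5.
  m = 0010 → c = 0000100, weight = 1.
  m = 1010 → c = 1111100, weight = 5.
  m = 0110 → c = 1000010, weight = 2.
  m = 1110 → c = 0111010, weight = 4.
  m = 0001 → c = 1001111, weight = 5.
  m = 1001 → c = 0110111, weight = 5.
  m = 0101 → c = 0001001, weight = 2.
  m = 1101 → c = 1110001, weight = 4.
  m = 0011 → c = 1001011, weight = 4.
  m = 1011 → c = 0110011, weight = 4.
  m = 0111 → c = 0001101, weight = 3.
  m = 1111 → c = 1110101, weight = 5.
Tally weights:
  weight 0: 1 codewords.
  weight 1: 1 codewords.
  weight 2: 2 codewords.
  weight 3: 2 codewords.
  weight 4: 5 codewords.
  weight 5: 5 codewords.
Minimum distance d = smallest w > 0 with A_w > 0 = 1.
Sanity: Σ A_w = 16 = 2^4 = 16 ✓.


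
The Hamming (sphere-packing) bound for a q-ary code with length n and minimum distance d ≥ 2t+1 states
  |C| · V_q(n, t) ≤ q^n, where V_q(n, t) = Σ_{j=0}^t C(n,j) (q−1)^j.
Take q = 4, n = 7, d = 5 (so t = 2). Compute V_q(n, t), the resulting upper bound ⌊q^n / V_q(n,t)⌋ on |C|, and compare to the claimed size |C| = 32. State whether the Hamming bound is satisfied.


V_q(n, t) = 211, q^n = 16384, Hamming bound = 77, |C| = 32 ≤ bound (satisfied).

Step 1: Compute V_q(n, t) = Σ_{j=0}^2 C(n, j) (q−1)^j.
  j = 0: C(7,0)·(3)^0 = 1·1 = 1.
  j = 1: C(7,1)·(3)^1 = 7·3 = 21.
  j = 2: C(7,2)·(3)^2 = 21·9 = 189.
  V_q(n, t) = 1 + 21 + 189 = 211.
Step 2: q^n = 4^7 = 16384.
Step 3: Hamming bound ⌊q^n / V_q(n,t)⌋ = ⌊16384/211⌋ = 77.
Step 4: Compare |C| = 32 to 77: satisfied.
The claimed |C| lies below the Hamming bound.


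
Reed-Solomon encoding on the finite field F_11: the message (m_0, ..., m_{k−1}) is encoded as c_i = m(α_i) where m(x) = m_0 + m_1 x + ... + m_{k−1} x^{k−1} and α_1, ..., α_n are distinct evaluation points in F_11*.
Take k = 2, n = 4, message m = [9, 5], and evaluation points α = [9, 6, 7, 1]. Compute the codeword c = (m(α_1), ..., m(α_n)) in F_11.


c = [10, 6, 0, 3]

Message polynomial: m(x) = 9 + 5·x (mod 11).
For each evaluation point α_i, compute m(α_i) mod 11:
  α_1 = 9: Horner steps 5 → 10, so m(9) = 10.
  α_2 = 6: Horner steps 5 → 6, so m(6) = 6.
  α_3 = 7: Horner steps 5 → 0, so m(7) = 0.
  α_4 = 1: Horner steps 5 → 3, so m(1) = 3.
Codeword c = [10, 6, 0, 3] ∈ F_11^4.


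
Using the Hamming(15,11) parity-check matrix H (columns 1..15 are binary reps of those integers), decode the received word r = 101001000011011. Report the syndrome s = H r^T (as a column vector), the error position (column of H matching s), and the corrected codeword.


s = (0, 0, 1, 0)^T, error position = 2, corrected codeword c = 111001000011011

Compute s = H r^T mod 2 one row at a time:
  s_1 = 0 + 0 + 0 + 1 + 1 + 0 + 1 + 1 = 4 ≡ 0 (mod 2).
  s_2 = 0 + 0 + 1 + 0 + 1 + 0 + 1 + 1 = 4 ≡ 0 (mod 2).
  s_3 = 0 + 1 + 1 + 0 + 0 + 1 + 1 + 1 = 5 ≡ 1 (mod 2).
  s_4 = 1 + 1 + 0 + 0 + 0 + 1 + 0 + 1 = 4 ≡ 0 (mod 2).
s = (0, 0, 1, 0)^T — this equals column 2 of H (binary 0010), so error is at position 2.
Correct: flip bit 2 of r = 101001000011011 to get c = 111001000011011.


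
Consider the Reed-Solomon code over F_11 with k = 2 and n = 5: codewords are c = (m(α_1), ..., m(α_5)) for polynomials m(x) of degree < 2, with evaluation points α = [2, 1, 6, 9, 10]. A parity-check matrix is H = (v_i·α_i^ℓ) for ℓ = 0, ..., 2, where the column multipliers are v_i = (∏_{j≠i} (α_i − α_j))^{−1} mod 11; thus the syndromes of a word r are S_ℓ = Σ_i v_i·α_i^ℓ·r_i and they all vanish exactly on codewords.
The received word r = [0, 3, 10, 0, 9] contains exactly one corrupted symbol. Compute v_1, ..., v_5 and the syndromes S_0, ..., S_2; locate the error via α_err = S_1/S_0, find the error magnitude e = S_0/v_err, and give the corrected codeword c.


S = (4, 3, 5), error at position 4, error magnitude e = 10, c = [0, 3, 10, 1, 9].

Step 1: column multipliers v_i = (∏_{j≠i}(α_i − α_j))^{−1} mod 11.
  i = 1 (α = 2): (2−1)(2−6)(2−9)(2−10) = 1·(−4)·(−7)·(−8) = −224 ≡ 7, so v_1 = 7^{−1} = 8 (mod 11).
  i = 2 (α = 1): (1−2)(1−6)(1−9)(1−10) = (−1)·(−5)·(−8)·(−9) = 360 ≡ 8, so v_2 = 8^{−1} = 7 (mod 11).
  i = 3 (α = 6): (6−2)(6−1)(6−9)(6−10) = 4·5·(−3)·(−4) = 240 ≡ 9, so v_3 = 9^{−1} = 5 (mod 11).
  i = 4 (α = 9): (9−2)(9−1)(9−6)(9−10) = 7·8·3·(−1) = −168 ≡ 8, so v_4 = 8^{−1} = 7 (mod 11).
  i = 5 (α = 10): (10−2)(10−1)(10−6)(10−9) = 8·9·4·1 = 288 ≡ 2, so v_5 = 2^{−1} = 6 (mod 11).
  v = [8, 7, 5, 7, 6].
Step 2: syndromes of r = [0, 3, 10, 0, 9] (all sums mod 11).
  S_0 = Σ v_i r_i = 8·0 + 7·3 + 5·10 + 7·0 + 6·9 = 125 ≡ 4.
  S_1 = Σ v_i α_i r_i = 8·2·0 + 7·1·3 + 5·6·10 + 7·9·0 + 6·10·9 = 861 ≡ 3.
  α_i^2 mod 11 = [4, 1, 3, 4, 1].
  S_2 = Σ v_i α_i^2 r_i = 8·4·0 + 7·1·3 + 5·3·10 + 7·4·0 + 6·1·9 = 225 ≡ 5.
  S = (4, 3, 5) ≠ 0, so r is not a codeword (an error is present).
Step 3: locate the error. For a single error e at position i, S_ℓ = v_i·e·α_i^ℓ, so α_err = S_1/S_0.
  S_0^{−1} = 4^{−1} = 3 (mod 11), so α_err = 3·3 = 9 ≡ 9 = α_4. Error position i = 4.
  Consistency check: S_2/S_1 = 5·4 = 20 ≡ 9 = α_err ✓ (single-error assumption holds).
Step 4: error magnitude e = S_0/v_4 = S_0·∏_{j≠4}(α_4 − α_j) = 4·8 = 32 ≡ 10 (mod 11).
Step 5: correct position 4: c_4 = r_4 − e = 0 − 10 ≡ 1 (mod 11). Hence c = [0, 3, 10, 1, 9].
  Check: interpolating c through the α_i gives m(x) = 6 + 8·x (degree < 2) with m(α_i) = c_i for every i, so c is indeed a codeword.


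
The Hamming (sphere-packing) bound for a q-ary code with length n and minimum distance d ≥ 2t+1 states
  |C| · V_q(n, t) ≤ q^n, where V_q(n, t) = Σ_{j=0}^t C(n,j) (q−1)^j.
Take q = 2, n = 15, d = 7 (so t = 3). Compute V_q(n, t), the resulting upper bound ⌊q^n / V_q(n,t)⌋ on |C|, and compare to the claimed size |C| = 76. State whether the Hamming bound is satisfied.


V_q(n, t) = 576, q^n = 32768, Hamming bound = 56, |C| = 76 > bound (violated).

Step 1: Compute V_q(n, t) = Σ_{j=0}^3 C(n, j) (q−1)^j.
  j = 0: C(15,0)·(1)^0 = 1·1 = 1.
  j = 1: C(15,1)·(1)^1 = 15·1 = 15.
  j = 2: C(15,2)·(1)^2 = 105·1 = 105.
  j = 3: C(15,3)·(1)^3 = 455·1 = 455.
  V_q(n, t) = 1 + 15 + 105 + 455 = 576.
Step 2: q^n = 2^15 = 32768.
Step 3: Hamming bound ⌊q^n / V_q(n,t)⌋ = ⌊32768/576⌋ = 56.
Step 4: Compare |C| = 76 to 56: violated.
The claimed |C| lies above the Hamming bound, so no 2-ary code of length 15 with d ≥ 7 can have 76 codewords.


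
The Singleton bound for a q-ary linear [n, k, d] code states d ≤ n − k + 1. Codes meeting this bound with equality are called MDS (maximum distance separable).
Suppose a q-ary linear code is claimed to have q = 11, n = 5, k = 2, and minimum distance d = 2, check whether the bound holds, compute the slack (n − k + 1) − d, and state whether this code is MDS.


Singleton RHS = n − k + 1 = 4, slack = 2, bound satisfied, not MDS.

Singleton bound: d ≤ n − k + 1.
Here n = 5, k = 2, so n − k + 1 = 4.
Given d = 2, check d ≤ 4: YES.
Slack = (n − k + 1) − d = 2.
The code is NOT MDS (slack = 2 > 0).
Description: the claimed parameters are [5, 2, 2]_11; such a code would be non-MDS.


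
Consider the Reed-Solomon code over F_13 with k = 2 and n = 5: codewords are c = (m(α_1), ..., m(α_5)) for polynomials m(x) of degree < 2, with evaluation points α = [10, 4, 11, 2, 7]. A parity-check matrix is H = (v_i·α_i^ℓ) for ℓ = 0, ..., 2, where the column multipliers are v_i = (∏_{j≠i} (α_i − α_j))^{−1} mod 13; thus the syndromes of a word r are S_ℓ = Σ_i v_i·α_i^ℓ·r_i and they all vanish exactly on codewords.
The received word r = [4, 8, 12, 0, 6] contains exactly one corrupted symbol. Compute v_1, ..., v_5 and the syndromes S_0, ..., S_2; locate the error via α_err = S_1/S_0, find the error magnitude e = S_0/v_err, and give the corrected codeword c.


S = (12, 11, 9), error at position 4, error magnitude e = 8, c = [4, 8, 12, 5, 6].

Step 1: column multipliers v_i = (∏_{j≠i}(α_i − α_j))^{−1} mod 13.
  i = 1 (α = 10): (10−4)(10−11)(10−2)(10−7) = 6·(−1)·8·3 = −144 ≡ 12, so v_1 = 12^{−1} = 12 (mod 13).
  i = 2 (α = 4): (4−10)(4−11)(4−2)(4−7) = (−6)·(−7)·2·(−3) = −252 ≡ 8, so v_2 = 8^{−1} = 5 (mod 13).
  i = 3 (α = 11): (11−10)(11−4)(11−2)(11−7) = 1·7·9·4 = 252 ≡ 5, so v_3 = 5^{−1} = 8 (mod 13).
  i = 4 (α = 2): (2−10)(2−4)(2−11)(2−7) = (−8)·(−2)·(−9)·(−5) = 720 ≡ 5, so v_4 = 5^{−1} = 8 (mod 13).
  i = 5 (α = 7): (7−10)(7−4)(7−11)(7−2) = (−3)·3·(−4)·5 = 180 ≡ 11, so v_5 = 11^{−1} = 6 (mod 13).
  v = [12, 5, 8, 8, 6].
Step 2: syndromes of r = [4, 8, 12, 0, 6] (all sums mod 13).
  S_0 = Σ v_i r_i = 12·4 + 5·8 + 8·12 + 8·0 + 6·6 = 220 ≡ 12.
  S_1 = Σ v_i α_i r_i = 12·10·4 + 5·4·8 + 8·11·12 + 8·2·0 + 6·7·6 = 1948 ≡ 11.
  α_i^2 mod 13 = [9, 3, 4, 4, 10].
  S_2 = Σ v_i α_i^2 r_i = 12·9·4 + 5·3·8 + 8·4·12 + 8·4·0 + 6·10·6 = 1296 ≡ 9.
  S = (12, 11, 9) ≠ 0, so r is not a codeword (an error is present).
Step 3: locate the error. For a single error e at position i, S_ℓ = v_i·e·α_i^ℓ, so α_err = S_1/S_0.
  S_0^{−1} = 12^{−1} = 12 (mod 13), so α_err = 11·12 = 132 ≡ 2 = α_4. Error position i = 4.
  Consistency check: S_2/S_1 = 9·6 = 54 ≡ 2 = α_err ✓ (single-error assumption holds).
Step 4: error magnitude e = S_0/v_4 = S_0·∏_{j≠4}(α_4 − α_j) = 12·5 = 60 ≡ 8 (mod 13).
Step 5: correct position 4: c_4 = r_4 − e = 0 − 8 ≡ 5 (mod 13). Hence c = [4, 8, 12, 5, 6].
  Check: interpolating c through the α_i gives m(x) = 2 + 8·x (degree < 2) with m(α_i) = c_i for every i, so c is indeed a codeword.
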